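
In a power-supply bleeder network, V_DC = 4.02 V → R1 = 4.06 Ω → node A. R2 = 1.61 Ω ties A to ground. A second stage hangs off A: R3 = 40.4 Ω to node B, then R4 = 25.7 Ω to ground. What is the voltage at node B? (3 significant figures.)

V_B ≈ 0.436 V

Looking into the second stage from A: R3 + R4 = 66.10 Ω appears in parallel with R2.
Effective lower resistance at A: R2 ‖ 66.10 = 1.572 Ω.
V_A = 4.02 × 1.572/(4.06 + 1.572) = 1.122 V.
V_B = V_A × 0.3888 = 0.4362 V.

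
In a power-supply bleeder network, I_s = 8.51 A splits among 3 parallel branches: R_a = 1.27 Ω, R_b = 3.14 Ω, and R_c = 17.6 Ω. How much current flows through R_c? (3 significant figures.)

Conductances: ΣG = 1/1.27 + 1/3.14 + 1/17.6 = 1.163 (1/Ω).
R_c takes the fraction G_k/ΣG = 0.05682/1.163 = 0.04887, so I = 8.51 × 0.04887 = 0.4159 A.

I ≈ 0.416 A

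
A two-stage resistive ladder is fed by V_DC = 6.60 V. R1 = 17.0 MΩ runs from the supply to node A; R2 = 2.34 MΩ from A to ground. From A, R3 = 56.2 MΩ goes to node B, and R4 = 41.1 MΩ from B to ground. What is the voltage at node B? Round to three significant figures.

Looking into the second stage from A: R3 + R4 = 97.30 MΩ appears in parallel with R2.
Effective lower resistance at A: R2 ‖ 97.30 = 2.285 MΩ.
V_A = 6.60 × 2.285/(17.0 + 2.285) = 0.7820 V.
Stage 2 is unloaded, so V_B = V_A · R4/(R3+R4) = 0.7820 × 41.1/97.30 = 0.3303 V.

V_B ≈ 0.330 V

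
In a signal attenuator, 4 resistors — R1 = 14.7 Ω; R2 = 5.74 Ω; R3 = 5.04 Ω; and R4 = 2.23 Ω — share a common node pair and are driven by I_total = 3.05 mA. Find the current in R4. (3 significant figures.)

Conductances: ΣG = 1/14.7 + 1/5.74 + 1/5.04 + 1/2.23 = 0.8891 (1/Ω).
Current divider: I(R4) = I_total · G_k/ΣG = 3.05 × (0.4484/0.8891) = 3.05 × 0.5044 = 1.538 mA.

I ≈ 1.54 mA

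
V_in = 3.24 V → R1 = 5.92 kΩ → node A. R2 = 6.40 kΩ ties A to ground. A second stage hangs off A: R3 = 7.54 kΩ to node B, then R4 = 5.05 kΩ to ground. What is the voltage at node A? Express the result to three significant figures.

V_A ≈ 1.35 V

The second stage (R3 + R4 = 12.59 kΩ) loads node A in parallel with R2.
Effective lower resistance at A: R2 ‖ 12.59 = 4.243 kΩ.
First divider: V_A = V_in · 4.243/(5.92 + 4.243) = 1.353 V.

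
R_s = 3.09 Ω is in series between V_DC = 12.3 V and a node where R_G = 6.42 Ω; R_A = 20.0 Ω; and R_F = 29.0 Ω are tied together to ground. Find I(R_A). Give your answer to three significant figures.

Equivalent of the parallel group: R_p = 4.162 Ω.
V_A = 12.3 × 4.162/7.252 = 7.059 V.
Branch current I = V_A/R_A = 7.059/20.0 = 0.3530 A.

I ≈ 0.353 A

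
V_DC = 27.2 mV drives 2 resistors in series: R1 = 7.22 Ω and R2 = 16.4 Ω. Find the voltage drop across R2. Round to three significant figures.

V ≈ 18.9 mV

ΣR = 7.22 + 16.4 = 23.62 Ω.
By the voltage-divider rule, V = 27.2 × 16.40/23.62 = 18.89 mV.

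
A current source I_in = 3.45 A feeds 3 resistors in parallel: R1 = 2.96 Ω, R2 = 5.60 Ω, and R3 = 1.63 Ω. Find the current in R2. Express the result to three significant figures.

ΣG = 1/2.96 + 1/5.60 + 1/1.63 = 1.130.
Current divider: I(R2) = I_in · G_k/ΣG = 3.45 × (0.1786/1.130) = 3.45 × 0.1580 = 0.5452 A.

I ≈ 0.545 A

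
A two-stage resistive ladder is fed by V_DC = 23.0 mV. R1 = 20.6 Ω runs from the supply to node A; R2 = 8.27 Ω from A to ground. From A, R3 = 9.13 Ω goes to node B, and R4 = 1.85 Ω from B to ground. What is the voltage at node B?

Node A sees R2 in parallel with the series input of stage 2, R3 + R4 = 10.98 Ω.
Effective lower resistance at A: R2 ‖ 10.98 = 4.717 Ω.
V_A = 23.0 × 4.717/(20.6 + 4.717) = 4.285 mV.
V_B = V_A × 0.1685 = 0.7220 mV.

V_B ≈ 0.722 mV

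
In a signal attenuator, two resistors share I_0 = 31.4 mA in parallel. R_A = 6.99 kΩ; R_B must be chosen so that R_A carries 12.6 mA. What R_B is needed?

In a two-way split, I_A/I_0 = R_B/(R_A + R_B).
With f = 0.4013, R_B = R_A · f/(1−f) = 6.99 × 0.6702 = 4.685 kΩ.

R_B ≈ 4.68 kΩ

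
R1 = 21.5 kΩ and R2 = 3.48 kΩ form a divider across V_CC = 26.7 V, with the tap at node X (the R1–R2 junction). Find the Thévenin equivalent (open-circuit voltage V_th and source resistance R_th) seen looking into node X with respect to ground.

Open-circuit (no load on X): V_th = V_CC · R2/(R1 + R2) = 26.7 × 3.48/(21.50 + 3.48) = 3.720 V.
Looking into X with the source shorted: R_th = R1·R2/(R1+R2) = 21.50 × 3.48/24.98 = 2.995 kΩ.

V_th ≈ 3.72 V, R_th ≈ 3.00 kΩ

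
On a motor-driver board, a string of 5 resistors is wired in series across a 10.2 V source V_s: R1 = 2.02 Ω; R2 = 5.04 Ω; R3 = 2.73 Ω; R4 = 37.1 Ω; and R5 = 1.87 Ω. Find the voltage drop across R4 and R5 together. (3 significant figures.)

Series total: ΣR = 2.02 + 5.04 + 2.73 + 37.1 + 1.87 = 48.76 Ω.
R_{R4..R5} = 37.1 + 1.87 = 38.97 Ω.
V = V_s · R/ΣR = 10.2 × 0.7992 = 8.152 V.

V ≈ 8.15 V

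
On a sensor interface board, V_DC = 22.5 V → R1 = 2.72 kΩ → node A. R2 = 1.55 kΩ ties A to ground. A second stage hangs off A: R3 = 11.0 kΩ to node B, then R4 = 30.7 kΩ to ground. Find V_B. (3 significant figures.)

V_B ≈ 5.87 V

Looking into the second stage from A: R3 + R4 = 41.70 kΩ appears in parallel with R2.
Effective lower resistance at A: R2 ‖ 41.70 = 1.494 kΩ.
So V_A = 22.5 × 0.3546 = 7.979 V.
Then the unloaded second divider: V_B = V_A × R4/(R3+R4) = 7.979 × 0.7362 = 5.874 V.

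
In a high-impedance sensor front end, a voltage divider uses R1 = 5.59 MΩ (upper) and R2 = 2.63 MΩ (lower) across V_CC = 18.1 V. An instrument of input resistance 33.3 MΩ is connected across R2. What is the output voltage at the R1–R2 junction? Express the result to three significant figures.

R2 ‖ R_L = (2.63 × 33.3)/(2.63 + 33.3) = 2.437 MΩ.
Now apply the divider: V_out = 18.1 × 0.3036 = 5.496 V.

V_out ≈ 5.50 V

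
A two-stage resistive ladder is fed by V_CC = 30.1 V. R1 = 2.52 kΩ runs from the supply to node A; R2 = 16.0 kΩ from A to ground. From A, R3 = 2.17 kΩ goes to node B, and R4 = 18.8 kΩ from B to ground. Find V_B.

V_B ≈ 21.1 V

Looking into the second stage from A: R3 + R4 = 20.97 kΩ appears in parallel with R2.
R2 ‖ (R3+R4) = 9.075 kΩ.
So V_A = 30.1 × 0.7827 = 23.56 V.
Then the unloaded second divider: V_B = V_A × R4/(R3+R4) = 23.56 × 0.8965 = 21.12 V.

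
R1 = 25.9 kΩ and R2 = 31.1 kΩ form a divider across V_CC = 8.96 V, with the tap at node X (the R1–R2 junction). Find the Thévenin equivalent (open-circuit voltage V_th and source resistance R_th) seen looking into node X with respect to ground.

V_th is the unloaded tap voltage: V_CC · R2/(R1+R2) = 8.96 × 0.5456 = 4.889 V.
Zeroing V_CC shorts the top of R1 to ground, so R_th = R1 ‖ R2 = 14.13 kΩ.

V_th ≈ 4.89 V, R_th ≈ 14.1 kΩ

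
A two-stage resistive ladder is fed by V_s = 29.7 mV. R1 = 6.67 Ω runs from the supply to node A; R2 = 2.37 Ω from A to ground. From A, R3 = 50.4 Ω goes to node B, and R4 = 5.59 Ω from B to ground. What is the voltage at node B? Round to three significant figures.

V_B ≈ 0.754 mV

Node A sees R2 in parallel with the series input of stage 2, R3 + R4 = 55.99 Ω.
Effective lower resistance at A: R2 ‖ 55.99 = 2.274 Ω.
So V_A = 29.7 × 0.2542 = 7.551 mV.
V_B = V_A × 0.09984 = 0.7538 mV.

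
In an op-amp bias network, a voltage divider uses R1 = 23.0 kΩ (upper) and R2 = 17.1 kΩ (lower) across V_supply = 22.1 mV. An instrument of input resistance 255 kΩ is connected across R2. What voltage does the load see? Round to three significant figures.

First combine the lower leg with the load: R2 ‖ R_L = 16.03 kΩ.
Now apply the divider: V_out = 22.1 × 0.4106 = 9.075 mV.

V_out ≈ 9.08 mV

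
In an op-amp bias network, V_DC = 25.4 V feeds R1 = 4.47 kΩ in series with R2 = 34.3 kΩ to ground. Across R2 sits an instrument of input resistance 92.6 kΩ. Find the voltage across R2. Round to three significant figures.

V_out ≈ 21.6 V

R2 ‖ R_L = (34.3 × 92.6)/(34.3 + 92.6) = 25.03 kΩ.
Then V_out = V_DC · R2'/(R1 + R2') = 25.4 × 25.03/29.50 = 21.55 V.
(Unloaded it would be 22.5 V; the load pulls it down.)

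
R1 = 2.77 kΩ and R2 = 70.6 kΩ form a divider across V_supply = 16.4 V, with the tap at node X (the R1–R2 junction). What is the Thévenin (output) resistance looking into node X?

R_th ≈ 2.67 kΩ

Zeroing V_supply shorts the top of R1 to ground, so R_th = R1 ‖ R2 = 2.665 kΩ.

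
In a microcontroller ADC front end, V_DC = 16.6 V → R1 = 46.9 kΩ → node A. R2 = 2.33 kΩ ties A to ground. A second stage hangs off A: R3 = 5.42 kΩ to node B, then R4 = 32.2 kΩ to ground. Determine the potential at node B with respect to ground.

The second stage (R3 + R4 = 37.62 kΩ) loads node A in parallel with R2.
Effective lower resistance at A: R2 ‖ 37.62 = 2.194 kΩ.
So V_A = 16.6 × 0.04469 = 0.7419 V.
V_B = V_A × 0.8559 = 0.6350 V.

V_B ≈ 0.635 V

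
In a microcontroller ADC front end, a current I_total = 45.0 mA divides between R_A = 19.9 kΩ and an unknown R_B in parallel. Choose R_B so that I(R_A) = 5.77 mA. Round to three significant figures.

Two-branch current divider: I_A = I_total · R_B/(R_A + R_B).
5.77/45.0 = R_B/(R_A + R_B) → R_B = R_A · (0.1282)/(1 − 0.1282) = 19.9 × 0.1471 = 2.927 kΩ.

R_B ≈ 2.93 kΩ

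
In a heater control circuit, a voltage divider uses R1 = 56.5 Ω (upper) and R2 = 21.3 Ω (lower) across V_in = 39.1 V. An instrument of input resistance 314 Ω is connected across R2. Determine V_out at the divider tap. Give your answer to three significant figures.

The load sits in parallel with R2, giving an effective lower resistance R2' = R2·R_L/(R2+R_L) = 19.95 Ω.
Now apply the divider: V_out = 39.1 × 0.2609 = 10.20 V.

V_out ≈ 10.2 V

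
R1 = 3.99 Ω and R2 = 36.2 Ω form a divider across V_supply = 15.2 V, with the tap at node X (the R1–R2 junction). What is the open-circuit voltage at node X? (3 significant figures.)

V_th ≈ 13.7 V

With X open, the divider is unloaded: V_th = 15.2 × 36.2/40.19 = 13.69 V.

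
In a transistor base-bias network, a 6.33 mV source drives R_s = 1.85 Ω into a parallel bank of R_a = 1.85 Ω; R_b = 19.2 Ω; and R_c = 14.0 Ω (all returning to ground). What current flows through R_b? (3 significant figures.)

I ≈ 0.148 mA

Combine the parallel branches: R_p = (1/1.85 + 1/19.2 + 1/14.0)⁻¹ = 1.506 Ω.
V_A by voltage divider: V_A = 6.33 × 1.506/(1.85 + 1.506) = 2.840 mV.
I(R_b) = V_A / R_b = 2.840/19.2 = 0.1479 mA.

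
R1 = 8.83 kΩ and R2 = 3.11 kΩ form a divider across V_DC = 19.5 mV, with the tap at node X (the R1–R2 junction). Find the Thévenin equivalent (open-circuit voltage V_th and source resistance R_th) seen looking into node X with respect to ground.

V_th ≈ 5.08 mV, R_th ≈ 2.30 kΩ

With X open, the divider is unloaded: V_th = 19.5 × 3.11/11.94 = 5.079 mV.
Zeroing V_DC shorts the top of R1 to ground, so R_th = R1 ‖ R2 = 2.300 kΩ.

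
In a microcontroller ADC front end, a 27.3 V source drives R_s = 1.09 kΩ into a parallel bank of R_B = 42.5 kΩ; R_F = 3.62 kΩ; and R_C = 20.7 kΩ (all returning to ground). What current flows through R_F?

Combine the parallel branches: R_p = (1/42.5 + 1/3.62 + 1/20.7)⁻¹ = 2.873 kΩ.
V_A = 27.3 × 2.873/3.963 = 19.79 V.
I(R_F) = V_A / R_F = 19.79/3.62 = 5.467 mA.
(Equivalently: I_total = 6.889 mA, then current-divider fraction G_k/ΣG = 0.7936.)

I ≈ 5.47 mA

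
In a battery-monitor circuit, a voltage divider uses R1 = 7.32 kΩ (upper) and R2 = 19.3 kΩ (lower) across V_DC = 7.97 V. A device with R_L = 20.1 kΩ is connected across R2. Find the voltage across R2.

V_out ≈ 4.57 V

The load sits in parallel with R2, giving an effective lower resistance R2' = R2·R_L/(R2+R_L) = 9.846 kΩ.
Now apply the divider: V_out = 7.97 × 0.5736 = 4.571 V.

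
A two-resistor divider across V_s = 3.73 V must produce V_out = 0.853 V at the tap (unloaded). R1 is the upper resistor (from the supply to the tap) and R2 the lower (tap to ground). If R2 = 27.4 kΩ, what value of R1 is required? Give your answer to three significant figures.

R1 ≈ 92.4 kΩ

V_out/V_s = R2/(R1+R2) = 0.2287.
Rearranging, R1 = R2·(1−k)/k = 27.4 × 3.373 = 92.41 kΩ.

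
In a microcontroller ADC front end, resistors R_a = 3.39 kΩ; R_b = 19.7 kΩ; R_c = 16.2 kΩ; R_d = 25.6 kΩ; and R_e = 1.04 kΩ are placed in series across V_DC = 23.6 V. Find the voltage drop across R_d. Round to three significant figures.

V ≈ 9.16 V

ΣR = 3.39 + 19.7 + 16.2 + 25.6 + 1.04 = 65.93 kΩ.
By the voltage-divider rule, V = 23.6 × 25.60/65.93 = 9.164 V.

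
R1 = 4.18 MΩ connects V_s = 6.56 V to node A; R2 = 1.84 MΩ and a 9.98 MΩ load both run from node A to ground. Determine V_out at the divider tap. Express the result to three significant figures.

V_out ≈ 1.78 V

First combine the lower leg with the load: R2 ‖ R_L = 1.554 MΩ.
Now apply the divider: V_out = 6.56 × 0.2710 = 1.777 V.
(Unloaded it would be 2.01 V; the load pulls it down.)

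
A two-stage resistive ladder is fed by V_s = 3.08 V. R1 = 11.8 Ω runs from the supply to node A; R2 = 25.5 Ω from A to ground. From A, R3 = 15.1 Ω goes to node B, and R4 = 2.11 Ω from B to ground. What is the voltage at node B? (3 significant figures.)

V_B ≈ 0.176 V

Node A sees R2 in parallel with the series input of stage 2, R3 + R4 = 17.21 Ω.
R2 ‖ (R3+R4) = 10.28 Ω.
First divider: V_A = V_s · 10.28/(11.8 + 10.28) = 1.434 V.
Then the unloaded second divider: V_B = V_A × R4/(R3+R4) = 1.434 × 0.1226 = 0.1758 V.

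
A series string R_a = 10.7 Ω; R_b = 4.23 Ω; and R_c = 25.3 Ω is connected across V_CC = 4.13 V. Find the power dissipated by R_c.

ΣR = 40.23 Ω → I = 4.13/40.23 = 0.1027 A.
P = I²R = 0.01054 × 25.3 = 0.2666 W.

P ≈ 0.267 W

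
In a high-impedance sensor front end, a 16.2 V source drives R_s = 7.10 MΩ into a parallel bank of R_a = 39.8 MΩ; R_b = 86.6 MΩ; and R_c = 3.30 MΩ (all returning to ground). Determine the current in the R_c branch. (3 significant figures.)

I ≈ 1.44 µA

Equivalent of the parallel group: R_p = 2.944 MΩ.
V_A by voltage divider: V_A = 16.2 × 2.944/(7.10 + 2.944) = 4.748 V.
Branch current I = V_A/R_c = 4.748/3.30 = 1.439 µA.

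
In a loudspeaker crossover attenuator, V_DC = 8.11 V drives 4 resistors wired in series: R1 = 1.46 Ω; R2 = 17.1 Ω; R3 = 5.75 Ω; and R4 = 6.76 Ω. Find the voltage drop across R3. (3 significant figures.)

Series total: ΣR = 1.46 + 17.1 + 5.75 + 6.76 = 31.07 Ω.
By the voltage-divider rule, V = 8.11 × 5.750/31.07 = 1.501 V.

V ≈ 1.50 V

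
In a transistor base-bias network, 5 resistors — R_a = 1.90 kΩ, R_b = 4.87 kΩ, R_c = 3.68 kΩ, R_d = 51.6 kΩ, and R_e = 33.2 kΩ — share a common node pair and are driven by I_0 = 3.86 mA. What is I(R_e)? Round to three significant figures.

I ≈ 0.110 mA

ΣG = 1/1.90 + 1/4.87 + 1/3.68 + 1/51.6 + 1/33.2 = 1.053.
R_e takes the fraction G_k/ΣG = 0.03012/1.053 = 0.02861, so I = 3.86 × 0.02861 = 0.1104 mA.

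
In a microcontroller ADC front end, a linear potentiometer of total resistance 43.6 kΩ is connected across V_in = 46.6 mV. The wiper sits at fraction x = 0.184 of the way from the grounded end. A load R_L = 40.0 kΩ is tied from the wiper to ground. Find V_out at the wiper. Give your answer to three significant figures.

V_out ≈ 7.37 mV

Split the track: R_lower = x·R_p = 8.022 kΩ, R_upper = (1−x)·R_p = 35.58 kΩ.
(x·R_p) ‖ R_L = 6.682 kΩ.
V_out = 46.6 × 6.682/(35.58 + 6.682) = 7.368 mV.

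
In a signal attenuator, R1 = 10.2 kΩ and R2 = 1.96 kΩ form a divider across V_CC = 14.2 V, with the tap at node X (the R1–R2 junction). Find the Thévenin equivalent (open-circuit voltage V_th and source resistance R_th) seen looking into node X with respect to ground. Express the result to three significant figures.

With X open, the divider is unloaded: V_th = 14.2 × 1.96/12.16 = 2.289 V.
Looking into X with the source shorted: R_th = R1·R2/(R1+R2) = 10.20 × 1.96/12.16 = 1.644 kΩ.

V_th ≈ 2.29 V, R_th ≈ 1.64 kΩ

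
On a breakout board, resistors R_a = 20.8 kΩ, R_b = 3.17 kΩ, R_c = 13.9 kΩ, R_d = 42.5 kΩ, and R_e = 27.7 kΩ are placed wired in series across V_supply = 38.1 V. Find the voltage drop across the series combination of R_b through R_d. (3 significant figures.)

Total series resistance ΣR = 20.8 + 3.17 + 13.9 + 42.5 + 27.7 = 108.1 kΩ.
R_{R_b..R_d} = 3.17 + 13.9 + 42.5 = 59.57 kΩ.
Voltage divider: V = V_supply · (59.57 / 108.1) = 38.1 × 0.5512 = 21.00 V.

V ≈ 21.0 V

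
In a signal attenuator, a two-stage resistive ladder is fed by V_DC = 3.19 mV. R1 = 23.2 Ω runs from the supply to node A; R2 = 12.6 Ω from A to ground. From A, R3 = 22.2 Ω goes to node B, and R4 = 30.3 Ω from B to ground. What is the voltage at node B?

The second stage (R3 + R4 = 52.50 Ω) loads node A in parallel with R2.
Effective lower resistance at A: R2 ‖ 52.50 = 10.16 Ω.
So V_A = 3.19 × 0.3046 = 0.9716 mV.
Stage 2 is unloaded, so V_B = V_A · R4/(R3+R4) = 0.9716 × 30.3/52.50 = 0.5608 mV.

V_B ≈ 0.561 mV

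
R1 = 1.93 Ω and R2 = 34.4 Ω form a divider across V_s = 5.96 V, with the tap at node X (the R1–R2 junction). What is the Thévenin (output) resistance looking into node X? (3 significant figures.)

Looking into X with the source shorted: R_th = R1·R2/(R1+R2) = 1.930 × 34.4/36.33 = 1.827 Ω.

R_th ≈ 1.83 Ω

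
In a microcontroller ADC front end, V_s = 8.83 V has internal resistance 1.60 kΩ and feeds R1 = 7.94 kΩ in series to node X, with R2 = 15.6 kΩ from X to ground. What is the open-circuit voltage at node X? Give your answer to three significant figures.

R1' = 1.60 + 7.94 = 9.540 kΩ (source resistance + R1).
Open-circuit (no load on X): V_th = V_s · R2/(R1' + R2) = 8.83 × 15.6/(9.540 + 15.6) = 5.479 V.

V_th ≈ 5.48 V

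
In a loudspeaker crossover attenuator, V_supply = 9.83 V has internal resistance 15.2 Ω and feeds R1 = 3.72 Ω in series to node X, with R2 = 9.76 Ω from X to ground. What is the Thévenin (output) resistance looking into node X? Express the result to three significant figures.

R1' = 15.2 + 3.72 = 18.92 Ω (source resistance + R1).
Looking into X with the source shorted: R_th = R1'·R2/(R1'+R2) = 18.92 × 9.76/28.68 = 6.439 Ω.

R_th ≈ 6.44 Ω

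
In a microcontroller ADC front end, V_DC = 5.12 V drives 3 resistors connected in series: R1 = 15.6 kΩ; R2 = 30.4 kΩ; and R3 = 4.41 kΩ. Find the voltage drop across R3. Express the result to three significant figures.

V ≈ 0.448 V

Total series resistance ΣR = 15.6 + 30.4 + 4.41 = 50.41 kΩ.
By the voltage-divider rule, V = 5.12 × 4.410/50.41 = 0.4479 V.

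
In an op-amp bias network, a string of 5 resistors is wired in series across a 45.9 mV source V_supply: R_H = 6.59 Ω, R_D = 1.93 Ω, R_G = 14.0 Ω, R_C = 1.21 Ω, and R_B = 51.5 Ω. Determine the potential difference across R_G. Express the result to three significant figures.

Total series resistance ΣR = 6.59 + 1.93 + 14.0 + 1.21 + 51.5 = 75.23 Ω.
By the voltage-divider rule, V = 45.9 × 14.00/75.23 = 8.542 mV.

V ≈ 8.54 mV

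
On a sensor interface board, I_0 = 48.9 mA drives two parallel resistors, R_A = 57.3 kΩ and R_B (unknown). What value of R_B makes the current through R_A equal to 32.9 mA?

R_B ≈ 118 kΩ

Two-branch current divider: I_A = I_0 · R_B/(R_A + R_B).
32.9/48.9 = R_B/(R_A + R_B) → R_B = R_A · (0.6728)/(1 − 0.6728) = 57.3 × 2.056 = 117.8 kΩ.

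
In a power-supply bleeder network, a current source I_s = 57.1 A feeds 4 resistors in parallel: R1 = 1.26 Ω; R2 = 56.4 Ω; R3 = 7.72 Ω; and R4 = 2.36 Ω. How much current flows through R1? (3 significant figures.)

ΣG = 1/1.26 + 1/56.4 + 1/7.72 + 1/2.36 = 1.365.
R1 takes the fraction G_k/ΣG = 0.7937/1.365 = 0.5816, so I = 57.1 × 0.5816 = 33.21 A.

I ≈ 33.2 A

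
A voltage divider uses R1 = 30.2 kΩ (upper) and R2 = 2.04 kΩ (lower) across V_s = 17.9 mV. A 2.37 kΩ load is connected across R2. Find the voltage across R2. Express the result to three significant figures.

V_out ≈ 0.627 mV

R2 ‖ R_L = (2.04 × 2.37)/(2.04 + 2.37) = 1.096 kΩ.
Then V_out = V_s · R2'/(R1 + R2') = 17.9 × 1.096/31.30 = 0.6270 mV.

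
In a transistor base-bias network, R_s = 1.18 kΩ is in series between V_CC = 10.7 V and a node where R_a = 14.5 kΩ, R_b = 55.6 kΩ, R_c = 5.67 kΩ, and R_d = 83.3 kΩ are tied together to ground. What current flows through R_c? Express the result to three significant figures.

I ≈ 1.42 mA

Equivalent of the parallel group: R_p = 3.632 kΩ.
V_A by voltage divider: V_A = 10.7 × 3.632/(1.18 + 3.632) = 8.076 V.
I(R_c) = V_A / R_c = 8.076/5.67 = 1.424 mA.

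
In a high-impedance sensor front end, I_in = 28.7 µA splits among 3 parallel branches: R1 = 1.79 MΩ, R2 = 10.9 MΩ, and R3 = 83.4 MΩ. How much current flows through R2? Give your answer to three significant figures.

Total conductance ΣG = 1/1.79 + 1/10.9 + 1/83.4 = 0.6624 (units of 1/MΩ).
By the current-divider rule, I = I_in · G_k/ΣG = 28.7 × 0.1385 = 3.975 µA.

I ≈ 3.98 µA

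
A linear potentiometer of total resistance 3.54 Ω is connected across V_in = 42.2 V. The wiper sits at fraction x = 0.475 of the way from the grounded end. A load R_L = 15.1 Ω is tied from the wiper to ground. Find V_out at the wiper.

V_out ≈ 18.9 V

Split the track: R_lower = x·R_p = 1.681 Ω, R_upper = (1−x)·R_p = 1.859 Ω.
(x·R_p) ‖ R_L = 1.513 Ω.
Then V_out = V_in · 1.513/(1.859 + 1.513) = 18.94 V.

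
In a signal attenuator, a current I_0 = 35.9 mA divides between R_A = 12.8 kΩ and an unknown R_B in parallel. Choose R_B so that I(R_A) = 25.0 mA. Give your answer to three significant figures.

R_B ≈ 29.4 kΩ

The fraction through R_A equals R_B/(R_A+R_B).
25.0/35.9 = R_B/(R_A + R_B) → R_B = R_A · (0.6964)/(1 − 0.6964) = 12.8 × 2.294 = 29.36 kΩ.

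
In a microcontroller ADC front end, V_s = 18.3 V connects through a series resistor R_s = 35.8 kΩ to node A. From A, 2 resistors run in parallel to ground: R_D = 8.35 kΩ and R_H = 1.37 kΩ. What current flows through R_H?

I ≈ 0.425 mA

Equivalent of the parallel group: R_p = 1.177 kΩ.
V_A by voltage divider: V_A = 18.3 × 1.177/(35.8 + 1.177) = 0.5825 V.
Branch current I = V_A/R_H = 0.5825/1.37 = 0.4251 mA.
(Equivalently: I_total = 0.4949 mA, then current-divider fraction G_k/ΣG = 0.8591.)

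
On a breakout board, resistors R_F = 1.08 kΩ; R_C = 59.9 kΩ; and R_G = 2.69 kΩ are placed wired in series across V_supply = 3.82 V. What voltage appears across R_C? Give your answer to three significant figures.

V ≈ 3.59 V

Total series resistance ΣR = 1.08 + 59.9 + 2.69 = 63.67 kΩ.
Voltage divider: V = V_supply · (59.90 / 63.67) = 3.82 × 0.9408 = 3.594 V.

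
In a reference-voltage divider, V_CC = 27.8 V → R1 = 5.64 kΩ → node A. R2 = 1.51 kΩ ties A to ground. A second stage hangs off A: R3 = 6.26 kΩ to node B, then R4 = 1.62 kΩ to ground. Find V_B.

V_B ≈ 1.05 V

The second stage (R3 + R4 = 7.880 kΩ) loads node A in parallel with R2.
Effective lower resistance at A: R2 ‖ 7.880 = 1.267 kΩ.
V_A = 27.8 × 1.267/(5.64 + 1.267) = 5.100 V.
Then the unloaded second divider: V_B = V_A × R4/(R3+R4) = 5.100 × 0.2056 = 1.049 V.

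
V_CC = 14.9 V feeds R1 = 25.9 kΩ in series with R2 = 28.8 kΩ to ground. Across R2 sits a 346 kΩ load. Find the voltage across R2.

R2 ‖ R_L = (28.8 × 346)/(28.8 + 346) = 26.59 kΩ.
Then V_out = V_CC · R2'/(R1 + R2') = 14.9 × 26.59/52.49 = 7.548 V.

V_out ≈ 7.55 V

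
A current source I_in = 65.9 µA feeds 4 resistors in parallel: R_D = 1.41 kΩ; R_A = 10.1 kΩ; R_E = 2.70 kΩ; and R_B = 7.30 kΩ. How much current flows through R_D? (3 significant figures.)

I ≈ 35.5 µA

ΣG = 1/1.41 + 1/10.1 + 1/2.70 + 1/7.30 = 1.316.
By the current-divider rule, I = I_in · G_k/ΣG = 65.9 × 0.5391 = 35.53 µA.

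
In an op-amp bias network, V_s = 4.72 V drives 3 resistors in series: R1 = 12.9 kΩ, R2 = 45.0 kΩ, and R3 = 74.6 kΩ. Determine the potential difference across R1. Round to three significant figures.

V ≈ 0.460 V

ΣR = 12.9 + 45.0 + 74.6 = 132.5 kΩ.
Voltage divider: V = V_s · (12.90 / 132.5) = 4.72 × 0.09736 = 0.4595 V.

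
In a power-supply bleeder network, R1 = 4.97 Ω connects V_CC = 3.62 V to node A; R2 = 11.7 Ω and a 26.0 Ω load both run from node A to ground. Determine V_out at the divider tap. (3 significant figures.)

The load sits in parallel with R2, giving an effective lower resistance R2' = R2·R_L/(R2+R_L) = 8.069 Ω.
Voltage divider with the loaded lower leg: V_out = 3.62 × 8.069/(4.97 + 8.069) = 3.62 × 0.6188 = 2.240 V.
(Unloaded it would be 2.54 V; the load pulls it down.)

V_out ≈ 2.24 V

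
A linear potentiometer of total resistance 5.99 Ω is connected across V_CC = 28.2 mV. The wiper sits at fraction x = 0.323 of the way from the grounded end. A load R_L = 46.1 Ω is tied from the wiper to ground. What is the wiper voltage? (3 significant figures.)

V_out ≈ 8.86 mV

The pot divides into 4.055 Ω above the wiper and 1.935 Ω below.
Lower segment in parallel with the load: 1.935 ‖ 46.1 = 1.857 Ω.
Loaded-divider output: V_out = 28.2 × 0.3141 = 8.857 mV.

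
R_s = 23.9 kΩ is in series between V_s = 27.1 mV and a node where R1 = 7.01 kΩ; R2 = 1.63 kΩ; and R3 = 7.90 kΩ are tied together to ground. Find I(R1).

Parallel bank: R_p = 1/(1/7.01 + 1/1.63 + 1/7.90) = 1.133 kΩ.
V_A = 27.1 × 1.133/25.03 = 1.226 mV.
I(R1) = V_A / R1 = 1.226/7.01 = 0.1749 µA.
(Check via current divider: I_total = 1.083 µA; share G_k/ΣG = 0.1616 → same result.)

I ≈ 0.175 µA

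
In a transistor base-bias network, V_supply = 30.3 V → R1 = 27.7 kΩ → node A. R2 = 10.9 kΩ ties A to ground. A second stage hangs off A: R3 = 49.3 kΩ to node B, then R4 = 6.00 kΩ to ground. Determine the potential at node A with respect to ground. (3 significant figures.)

Node A sees R2 in parallel with the series input of stage 2, R3 + R4 = 55.30 kΩ.
Effective lower resistance at A: R2 ‖ 55.30 = 9.105 kΩ.
V_A = 30.3 × 9.105/(27.7 + 9.105) = 7.496 V.

V_A ≈ 7.50 V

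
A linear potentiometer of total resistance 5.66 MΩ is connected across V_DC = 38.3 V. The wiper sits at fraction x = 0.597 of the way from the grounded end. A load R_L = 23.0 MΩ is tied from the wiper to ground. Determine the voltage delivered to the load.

Lower segment x·R_p = 3.379 MΩ; upper segment (1−x)·R_p = 2.281 MΩ.
(x·R_p) ‖ R_L = 2.946 MΩ.
Then V_out = V_DC · 2.946/(2.281 + 2.946) = 21.59 V.

V_out ≈ 21.6 V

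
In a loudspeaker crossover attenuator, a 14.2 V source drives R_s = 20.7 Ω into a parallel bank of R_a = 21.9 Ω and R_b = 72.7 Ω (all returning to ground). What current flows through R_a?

I ≈ 0.291 A

Equivalent of the parallel group: R_p = 16.83 Ω.
Node voltage V_A = V_DC · R_p/(R_s + R_p) = 14.2 × 0.4484 = 6.368 V.
Branch current I = V_A/R_a = 6.368/21.9 = 0.2908 A.
(Check via current divider: I_total = 0.3784 A; share G_k/ΣG = 0.7685 → same result.)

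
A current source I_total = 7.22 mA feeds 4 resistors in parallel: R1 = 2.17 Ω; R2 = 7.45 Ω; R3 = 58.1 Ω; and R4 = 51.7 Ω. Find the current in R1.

Conductances: ΣG = 1/2.17 + 1/7.45 + 1/58.1 + 1/51.7 = 0.6316 (1/Ω).
R1 takes the fraction G_k/ΣG = 0.4608/0.6316 = 0.7296, so I = 7.22 × 0.7296 = 5.268 mA.

I ≈ 5.27 mA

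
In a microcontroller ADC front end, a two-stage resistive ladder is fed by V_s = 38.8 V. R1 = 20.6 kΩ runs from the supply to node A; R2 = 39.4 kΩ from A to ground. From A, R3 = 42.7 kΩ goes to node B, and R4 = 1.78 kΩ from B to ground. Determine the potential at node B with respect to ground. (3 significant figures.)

The second stage (R3 + R4 = 44.48 kΩ) loads node A in parallel with R2.
R2 ‖ (R3+R4) = 20.89 kΩ.
So V_A = 38.8 × 0.5035 = 19.54 V.
V_B = V_A × 0.04002 = 0.7818 V.

V_B ≈ 0.782 V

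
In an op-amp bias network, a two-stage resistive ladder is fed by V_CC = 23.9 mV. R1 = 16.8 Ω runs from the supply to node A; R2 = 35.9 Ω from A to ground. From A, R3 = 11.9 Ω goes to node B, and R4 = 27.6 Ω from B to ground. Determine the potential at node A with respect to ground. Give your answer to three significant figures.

V_A ≈ 12.6 mV

The second stage (R3 + R4 = 39.50 Ω) loads node A in parallel with R2.
R2 ‖ (R3+R4) = 18.81 Ω.
So V_A = 23.9 × 0.5282 = 12.62 mV.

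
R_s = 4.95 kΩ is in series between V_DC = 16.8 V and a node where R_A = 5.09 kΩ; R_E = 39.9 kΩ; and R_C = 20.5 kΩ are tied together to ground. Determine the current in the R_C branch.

Combine the parallel branches: R_p = (1/5.09 + 1/39.9 + 1/20.5)⁻¹ = 3.699 kΩ.
V_A = 16.8 × 3.699/8.649 = 7.186 V.
I(R_C) = V_A / R_C = 7.186/20.5 = 0.3505 mA.

I ≈ 0.351 mA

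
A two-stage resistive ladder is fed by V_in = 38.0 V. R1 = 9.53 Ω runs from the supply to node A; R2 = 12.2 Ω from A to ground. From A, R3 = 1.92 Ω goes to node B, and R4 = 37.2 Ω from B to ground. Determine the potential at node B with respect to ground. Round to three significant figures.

Node A sees R2 in parallel with the series input of stage 2, R3 + R4 = 39.12 Ω.
R2 ‖ (R3+R4) = 9.300 Ω.
First divider: V_A = V_in · 9.300/(9.53 + 9.300) = 18.77 V.
Stage 2 is unloaded, so V_B = V_A · R4/(R3+R4) = 18.77 × 37.2/39.12 = 17.85 V.

V_B ≈ 17.8 V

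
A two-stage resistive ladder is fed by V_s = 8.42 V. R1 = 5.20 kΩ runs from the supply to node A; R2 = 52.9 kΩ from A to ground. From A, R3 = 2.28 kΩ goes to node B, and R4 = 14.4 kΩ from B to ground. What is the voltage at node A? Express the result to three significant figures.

Looking into the second stage from A: R3 + R4 = 16.68 kΩ appears in parallel with R2.
R2 ‖ (R3+R4) = 12.68 kΩ.
V_A = 8.42 × 12.68/(5.20 + 12.68) = 5.971 V.

V_A ≈ 5.97 V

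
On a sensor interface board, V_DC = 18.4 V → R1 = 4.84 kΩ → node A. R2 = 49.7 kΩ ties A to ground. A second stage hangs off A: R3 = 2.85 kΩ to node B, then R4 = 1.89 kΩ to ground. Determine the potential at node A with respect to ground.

Looking into the second stage from A: R3 + R4 = 4.740 kΩ appears in parallel with R2.
Effective lower resistance at A: R2 ‖ 4.740 = 4.327 kΩ.
First divider: V_A = V_DC · 4.327/(4.84 + 4.327) = 8.685 V.

V_A ≈ 8.69 V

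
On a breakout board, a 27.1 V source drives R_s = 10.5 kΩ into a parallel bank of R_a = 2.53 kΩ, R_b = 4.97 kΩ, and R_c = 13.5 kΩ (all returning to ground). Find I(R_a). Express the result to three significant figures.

Combine the parallel branches: R_p = (1/2.53 + 1/4.97 + 1/13.5)⁻¹ = 1.491 kΩ.
V_A by voltage divider: V_A = 27.1 × 1.491/(10.5 + 1.491) = 3.370 V.
I(R_a) = V_A / R_a = 3.370/2.53 = 1.332 mA.
(Equivalently: I_total = 2.260 mA, then current-divider fraction G_k/ΣG = 0.5895.)

I ≈ 1.33 mA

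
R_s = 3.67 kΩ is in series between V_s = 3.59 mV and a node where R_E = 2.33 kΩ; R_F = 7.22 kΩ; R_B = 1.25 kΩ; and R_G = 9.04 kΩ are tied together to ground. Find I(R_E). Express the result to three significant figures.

I ≈ 0.240 µA

Parallel bank: R_p = 1/(1/2.33 + 1/7.22 + 1/1.25 + 1/9.04) = 0.6764 kΩ.
V_A by voltage divider: V_A = 3.59 × 0.6764/(3.67 + 0.6764) = 0.5587 mV.
I(R_E) = V_A / R_E = 0.5587/2.33 = 0.2398 µA.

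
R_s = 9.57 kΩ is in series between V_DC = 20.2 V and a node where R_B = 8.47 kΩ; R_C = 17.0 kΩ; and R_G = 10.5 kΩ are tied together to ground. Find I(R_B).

I ≈ 0.662 mA

Equivalent of the parallel group: R_p = 3.675 kΩ.
Node voltage V_A = V_DC · R_p/(R_s + R_p) = 20.2 × 0.2775 = 5.605 V.
Branch current I = V_A/R_B = 5.605/8.47 = 0.6617 mA.
(Equivalently: I_total = 1.525 mA, then current-divider fraction G_k/ΣG = 0.4339.)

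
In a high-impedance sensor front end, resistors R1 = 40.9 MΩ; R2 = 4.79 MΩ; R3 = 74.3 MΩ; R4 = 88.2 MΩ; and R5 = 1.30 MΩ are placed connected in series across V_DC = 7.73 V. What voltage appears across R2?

ΣR = 40.9 + 4.79 + 74.3 + 88.2 + 1.30 = 209.5 MΩ.
By the voltage-divider rule, V = 7.73 × 4.790/209.5 = 0.1767 V.

V ≈ 0.177 V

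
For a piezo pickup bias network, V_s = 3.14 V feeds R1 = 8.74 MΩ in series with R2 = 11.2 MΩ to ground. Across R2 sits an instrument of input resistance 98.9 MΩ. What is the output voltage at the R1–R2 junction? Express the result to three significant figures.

V_out ≈ 1.68 V

First combine the lower leg with the load: R2 ‖ R_L = 10.06 MΩ.
Voltage divider with the loaded lower leg: V_out = 3.14 × 10.06/(8.74 + 10.06) = 3.14 × 0.5351 = 1.680 V.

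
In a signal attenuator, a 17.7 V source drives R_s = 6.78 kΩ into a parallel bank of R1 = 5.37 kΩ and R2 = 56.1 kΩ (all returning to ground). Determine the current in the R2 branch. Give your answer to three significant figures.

Equivalent of the parallel group: R_p = 4.901 kΩ.
V_A by voltage divider: V_A = 17.7 × 4.901/(6.78 + 4.901) = 7.426 V.
I(R2) = V_A / R2 = 7.426/56.1 = 0.1324 mA.

I ≈ 0.132 mA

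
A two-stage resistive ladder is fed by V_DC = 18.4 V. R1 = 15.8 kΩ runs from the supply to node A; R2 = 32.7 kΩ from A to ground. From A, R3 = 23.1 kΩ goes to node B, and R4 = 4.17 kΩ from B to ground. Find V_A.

V_A ≈ 8.92 V

Looking into the second stage from A: R3 + R4 = 27.27 kΩ appears in parallel with R2.
R2 ‖ (R3+R4) = 14.87 kΩ.
So V_A = 18.4 × 0.4848 = 8.921 V.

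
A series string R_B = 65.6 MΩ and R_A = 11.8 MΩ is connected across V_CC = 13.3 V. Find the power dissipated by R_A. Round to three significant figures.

ΣR = 77.40 MΩ → I = 13.3/77.40 = 0.1718 µA.
V(R_A) = I·R = 2.028 V; P = V·I = 2.028 × 0.1718 = 0.3484 µW.

P ≈ 0.348 µW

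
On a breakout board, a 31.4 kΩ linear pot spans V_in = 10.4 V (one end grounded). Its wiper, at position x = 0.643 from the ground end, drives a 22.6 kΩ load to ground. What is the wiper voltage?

V_out ≈ 5.07 V

The pot divides into 11.21 kΩ above the wiper and 20.19 kΩ below.
Lower segment in parallel with the load: 20.19 ‖ 22.6 = 10.66 kΩ.
Then V_out = V_in · 10.66/(11.21 + 10.66) = 5.070 V.
(Unloaded: V_out = x·V_in = 6.69 V.)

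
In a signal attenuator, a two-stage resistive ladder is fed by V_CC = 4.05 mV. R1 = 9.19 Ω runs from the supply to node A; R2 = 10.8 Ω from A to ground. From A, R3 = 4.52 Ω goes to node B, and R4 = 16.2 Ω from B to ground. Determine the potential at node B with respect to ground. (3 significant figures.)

Node A sees R2 in parallel with the series input of stage 2, R3 + R4 = 20.72 Ω.
R2 ‖ (R3+R4) = 7.099 Ω.
V_A = 4.05 × 7.099/(9.19 + 7.099) = 1.765 mV.
Then the unloaded second divider: V_B = V_A × R4/(R3+R4) = 1.765 × 0.7819 = 1.380 mV.

V_B ≈ 1.38 mV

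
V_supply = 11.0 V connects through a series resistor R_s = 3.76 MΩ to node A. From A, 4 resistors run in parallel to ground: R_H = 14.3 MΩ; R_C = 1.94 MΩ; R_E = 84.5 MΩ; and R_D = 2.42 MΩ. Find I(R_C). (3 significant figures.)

Parallel bank: R_p = 1/(1/14.3 + 1/1.94 + 1/84.5 + 1/2.42) = 0.9897 MΩ.
V_A = 11.0 × 0.9897/4.750 = 2.292 V.
Branch current I = V_A/R_C = 2.292/1.94 = 1.181 µA.
(Equivalently: I_total = 2.316 µA, then current-divider fraction G_k/ΣG = 0.5101.)

I ≈ 1.18 µA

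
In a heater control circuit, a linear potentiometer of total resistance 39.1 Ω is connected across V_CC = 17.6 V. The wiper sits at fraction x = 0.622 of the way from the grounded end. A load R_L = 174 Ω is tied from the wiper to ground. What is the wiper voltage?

The pot divides into 14.78 Ω above the wiper and 24.32 Ω below.
R_L loads the lower segment: effective lower R = 21.34 Ω.
Then V_out = V_CC · 21.34/(14.78 + 21.34) = 10.40 V.

V_out ≈ 10.4 V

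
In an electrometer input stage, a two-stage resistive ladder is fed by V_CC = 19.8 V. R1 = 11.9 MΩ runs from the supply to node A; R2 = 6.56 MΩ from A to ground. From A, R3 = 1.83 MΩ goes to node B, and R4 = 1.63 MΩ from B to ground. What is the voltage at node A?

V_A ≈ 3.17 V

Looking into the second stage from A: R3 + R4 = 3.460 MΩ appears in parallel with R2.
R2 ‖ (R3+R4) = 2.265 MΩ.
So V_A = 19.8 × 0.1599 = 3.166 V.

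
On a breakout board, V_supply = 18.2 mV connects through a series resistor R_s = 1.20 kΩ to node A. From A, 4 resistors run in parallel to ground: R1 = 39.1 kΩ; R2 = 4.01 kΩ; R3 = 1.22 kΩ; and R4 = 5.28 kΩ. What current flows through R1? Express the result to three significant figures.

Equivalent of the parallel group: R_p = 0.7788 kΩ.
Node voltage V_A = V_supply · R_p/(R_s + R_p) = 18.2 × 0.3936 = 7.163 mV.
I(R1) = V_A / R1 = 7.163/39.1 = 0.1832 µA.
(Equivalently: I_total = 9.197 µA, then current-divider fraction G_k/ΣG = 0.01992.)

I ≈ 0.183 µA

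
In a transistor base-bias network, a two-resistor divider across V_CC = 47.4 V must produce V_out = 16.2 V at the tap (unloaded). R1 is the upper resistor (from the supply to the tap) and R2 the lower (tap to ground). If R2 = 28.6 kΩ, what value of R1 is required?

The divider ratio is R2/(R1+R2) = 16.2/47.4 = 0.3418.
So R1 = R2 · (V_CC/V_out − 1) = 28.6 × (47.4/16.2 − 1) = 28.6 × 1.926 = 55.08 kΩ.

R1 ≈ 55.1 kΩ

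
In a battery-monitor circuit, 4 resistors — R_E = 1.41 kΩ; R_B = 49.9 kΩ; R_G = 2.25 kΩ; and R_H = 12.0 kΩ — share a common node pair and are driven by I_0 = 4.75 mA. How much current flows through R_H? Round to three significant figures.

I ≈ 0.315 mA

ΣG = 1/1.41 + 1/49.9 + 1/2.25 + 1/12.0 = 1.257.
R_H takes the fraction G_k/ΣG = 0.08333/1.257 = 0.06629, so I = 4.75 × 0.06629 = 0.3149 mA.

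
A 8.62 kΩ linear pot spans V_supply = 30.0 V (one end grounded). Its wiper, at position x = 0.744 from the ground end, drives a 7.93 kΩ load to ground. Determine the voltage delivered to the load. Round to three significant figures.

V_out ≈ 18.5 V

Split the track: R_lower = x·R_p = 6.413 kΩ, R_upper = (1−x)·R_p = 2.207 kΩ.
Lower segment in parallel with the load: 6.413 ‖ 7.93 = 3.546 kΩ.
V_out = 30.0 × 3.546/(2.207 + 3.546) = 18.49 V.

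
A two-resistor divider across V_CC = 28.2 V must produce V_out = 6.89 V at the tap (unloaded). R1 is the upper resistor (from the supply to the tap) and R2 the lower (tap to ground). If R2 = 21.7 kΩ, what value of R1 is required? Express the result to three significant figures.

Required fraction k = V_out/V_CC = 0.2443.
R1 = R2·(1/k − 1) = 21.7 × 3.093 = 67.12 kΩ.

R1 ≈ 67.1 kΩ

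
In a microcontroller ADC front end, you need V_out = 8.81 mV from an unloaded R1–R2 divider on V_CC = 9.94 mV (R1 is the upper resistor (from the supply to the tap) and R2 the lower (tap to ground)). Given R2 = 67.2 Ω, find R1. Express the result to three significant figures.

R1 ≈ 8.62 Ω

Required fraction k = V_out/V_CC = 0.8863.
Rearranging, R1 = R2·(1−k)/k = 67.2 × 0.1283 = 8.619 Ω.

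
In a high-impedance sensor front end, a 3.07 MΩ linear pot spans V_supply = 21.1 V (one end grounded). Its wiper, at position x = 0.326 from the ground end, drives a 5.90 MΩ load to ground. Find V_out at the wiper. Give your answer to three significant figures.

V_out ≈ 6.17 V

Lower segment x·R_p = 1.001 MΩ; upper segment (1−x)·R_p = 2.069 MΩ.
Lower segment in parallel with the load: 1.001 ‖ 5.90 = 0.8557 MΩ.
V_out = 21.1 × 0.8557/(2.069 + 0.8557) = 6.173 V.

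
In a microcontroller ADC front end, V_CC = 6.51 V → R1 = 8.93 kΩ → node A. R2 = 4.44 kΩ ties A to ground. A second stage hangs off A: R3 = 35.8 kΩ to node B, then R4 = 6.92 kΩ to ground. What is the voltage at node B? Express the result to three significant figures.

V_B ≈ 0.327 V

The second stage (R3 + R4 = 42.72 kΩ) loads node A in parallel with R2.
Effective lower resistance at A: R2 ‖ 42.72 = 4.022 kΩ.
So V_A = 6.51 × 0.3105 = 2.022 V.
Then the unloaded second divider: V_B = V_A × R4/(R3+R4) = 2.022 × 0.1620 = 0.3275 V.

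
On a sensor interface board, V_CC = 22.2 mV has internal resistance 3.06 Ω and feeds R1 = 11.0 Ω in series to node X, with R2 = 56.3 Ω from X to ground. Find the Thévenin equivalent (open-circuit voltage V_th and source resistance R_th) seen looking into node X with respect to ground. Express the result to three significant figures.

V_th ≈ 17.8 mV, R_th ≈ 11.3 Ω

R1' = 3.06 + 11.0 = 14.06 Ω (source resistance + R1).
Open-circuit (no load on X): V_th = V_CC · R2/(R1' + R2) = 22.2 × 56.3/(14.06 + 56.3) = 17.76 mV.
Looking into X with the source shorted: R_th = R1'·R2/(R1'+R2) = 14.06 × 56.3/70.36 = 11.25 Ω.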